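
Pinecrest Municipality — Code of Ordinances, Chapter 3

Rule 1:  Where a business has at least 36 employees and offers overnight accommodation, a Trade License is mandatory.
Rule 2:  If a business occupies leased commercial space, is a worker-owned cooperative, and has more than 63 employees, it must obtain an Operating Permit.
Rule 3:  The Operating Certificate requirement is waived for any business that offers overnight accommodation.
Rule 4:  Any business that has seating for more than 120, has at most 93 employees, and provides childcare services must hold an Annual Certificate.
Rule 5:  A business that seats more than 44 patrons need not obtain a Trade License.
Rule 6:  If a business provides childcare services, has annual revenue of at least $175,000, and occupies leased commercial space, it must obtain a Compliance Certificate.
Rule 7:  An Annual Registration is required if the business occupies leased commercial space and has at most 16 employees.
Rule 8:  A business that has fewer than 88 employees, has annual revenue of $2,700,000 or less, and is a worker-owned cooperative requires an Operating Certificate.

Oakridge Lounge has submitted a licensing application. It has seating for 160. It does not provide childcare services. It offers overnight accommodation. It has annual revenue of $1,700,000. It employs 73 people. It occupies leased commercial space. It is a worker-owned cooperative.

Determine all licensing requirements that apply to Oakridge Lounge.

Operating Permit

Rule 1: employees 73 ≥ 36; offers overnight accommodation → Trade License required.
Rule 2: occupies leased commercial space; is a worker-owned cooperative; employees 73 > 63 → Operating Permit required.
Rule 3: offers overnight accommodation → exempt from Operating Certificate.
Rule 4: seating 160 > 120; employees 73 ≤ 93; does not provide childcare services → Annual Certificate not required.
Rule 5: seating 160 > 44 → exempt from Trade License.
Rule 6: does not provide childcare services; revenue $1,700,000 ≥ $175,000; occupies leased commercial space → Compliance Certificate not required.
Rule 7: occupies leased commercial space; employees 73 > 16 → Annual Registration not required.
Rule 8: employees 73 < 88; revenue $1,700,000 ≤ $2,700,000; is a worker-owned cooperative → Operating Certificate required.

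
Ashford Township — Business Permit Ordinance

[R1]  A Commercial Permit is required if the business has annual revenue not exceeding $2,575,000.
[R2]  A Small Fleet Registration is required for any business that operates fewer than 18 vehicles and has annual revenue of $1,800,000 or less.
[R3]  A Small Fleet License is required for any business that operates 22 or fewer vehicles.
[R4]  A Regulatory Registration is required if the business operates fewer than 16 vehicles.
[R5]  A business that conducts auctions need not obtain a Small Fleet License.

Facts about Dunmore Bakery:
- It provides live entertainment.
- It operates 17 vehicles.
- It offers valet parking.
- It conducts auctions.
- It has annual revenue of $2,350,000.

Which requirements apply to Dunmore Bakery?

[R1] revenue $2,350,000 ≤ $2,575,000 → Commercial Permit required.
[R2] vehicles 17 < 18; revenue $2,350,000 > $1,800,000 → Small Fleet Registration not required.
[R3] vehicles 17 ≤ 22 → Small Fleet License required.
[R4] vehicles 17 ≥ 16 → Regulatory Registration not required.
[R5] conducts auctions → exempt from Small Fleet License.

Commercial Permit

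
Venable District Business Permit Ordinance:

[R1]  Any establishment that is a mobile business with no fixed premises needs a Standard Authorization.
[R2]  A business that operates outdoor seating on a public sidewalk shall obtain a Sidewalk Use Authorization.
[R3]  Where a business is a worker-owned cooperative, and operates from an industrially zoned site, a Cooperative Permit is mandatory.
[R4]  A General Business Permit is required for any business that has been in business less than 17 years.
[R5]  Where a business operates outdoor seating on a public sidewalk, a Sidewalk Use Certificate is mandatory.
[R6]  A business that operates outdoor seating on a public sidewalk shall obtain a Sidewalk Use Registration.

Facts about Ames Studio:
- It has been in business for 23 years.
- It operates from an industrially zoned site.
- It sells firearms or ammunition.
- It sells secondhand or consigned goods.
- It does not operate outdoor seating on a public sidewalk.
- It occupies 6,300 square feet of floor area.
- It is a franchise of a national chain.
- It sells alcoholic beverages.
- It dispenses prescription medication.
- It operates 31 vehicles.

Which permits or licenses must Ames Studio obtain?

None

[R1] operates from an industrially zoned site (not: is a mobile business with no fixed premises) → Standard Authorization not required.
[R2] does not operate outdoor seating on a public sidewalk → Sidewalk Use Authorization not required.
[R3] is a franchise of a national chain (not: is a worker-owned cooperative); operates from an industrially zoned site → Cooperative Permit not required.
[R4] years in business 23 ≥ 17 → General Business Permit not required.
[R5] does not operate outdoor seating on a public sidewalk → Sidewalk Use Certificate not required.
[R6] does not operate outdoor seating on a public sidewalk → Sidewalk Use Registration not required.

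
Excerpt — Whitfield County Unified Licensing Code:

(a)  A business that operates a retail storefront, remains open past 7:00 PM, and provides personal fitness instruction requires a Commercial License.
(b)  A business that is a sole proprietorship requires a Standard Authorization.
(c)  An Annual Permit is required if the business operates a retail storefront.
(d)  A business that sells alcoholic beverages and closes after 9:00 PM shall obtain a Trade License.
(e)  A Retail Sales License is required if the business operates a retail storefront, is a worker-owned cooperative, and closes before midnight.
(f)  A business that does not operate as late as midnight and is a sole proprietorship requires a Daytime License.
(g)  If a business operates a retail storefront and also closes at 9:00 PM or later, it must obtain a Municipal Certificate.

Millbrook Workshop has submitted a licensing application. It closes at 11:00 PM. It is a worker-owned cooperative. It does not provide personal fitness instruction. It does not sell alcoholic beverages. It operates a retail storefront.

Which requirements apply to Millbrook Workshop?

Annual Permit, Municipal Certificate, Retail Sales License

(a) operates a retail storefront; closes 11:00 PM, after 7:00 PM; does not provide personal fitness instruction → Commercial License not required.
(b) is a worker-owned cooperative (not: is a sole proprietorship) → Standard Authorization not required.
(c) operates a retail storefront → Annual Permit required.
(d) does not sell alcoholic beverages; closes 11:00 PM, after 9:00 PM → Trade License not required.
(e) operates a retail storefront; is a worker-owned cooperative; closes 11:00 PM, at/before midnight → Retail Sales License required.
(f) closes 11:00 PM, at/before midnight; is a worker-owned cooperative (not: is a sole proprietorship) → Daytime License not required.
(g) operates a retail storefront; closes 11:00 PM, after 9:00 PM → Municipal Certificate required.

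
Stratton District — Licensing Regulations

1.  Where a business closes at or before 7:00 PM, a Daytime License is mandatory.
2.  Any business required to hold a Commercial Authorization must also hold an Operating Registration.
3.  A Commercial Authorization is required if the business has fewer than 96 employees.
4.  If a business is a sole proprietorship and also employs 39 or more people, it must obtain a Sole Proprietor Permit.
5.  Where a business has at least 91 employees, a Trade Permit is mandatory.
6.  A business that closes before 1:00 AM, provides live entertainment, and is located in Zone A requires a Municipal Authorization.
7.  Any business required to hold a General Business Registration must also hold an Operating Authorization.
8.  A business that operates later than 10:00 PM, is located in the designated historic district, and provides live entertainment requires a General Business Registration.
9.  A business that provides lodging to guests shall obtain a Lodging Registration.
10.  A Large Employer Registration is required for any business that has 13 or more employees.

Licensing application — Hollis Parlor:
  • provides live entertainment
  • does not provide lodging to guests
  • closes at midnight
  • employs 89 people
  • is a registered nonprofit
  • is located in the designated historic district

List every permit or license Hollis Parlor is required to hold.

Commercial Authorization, General Business Registration, Large Employer Registration, Operating Authorization, Operating Registration

1. closes midnight, after 7:00 PM → Daytime License not required.
2. Commercial Authorization is required → Operating Registration also required.
3. employees 89 < 96 → Commercial Authorization required.
4. is a registered nonprofit (not: is a sole proprietorship); employees 89 ≥ 39 → Sole Proprietor Permit not required.
5. employees 89 < 91 → Trade Permit not required.
6. closes midnight, at/before 1:00 AM; provides live entertainment; is located in the designated historic district (not: is located in Zone A) → Municipal Authorization not required.
7. General Business Registration is required → Operating Authorization also required.
8. closes midnight, after 10:00 PM; is located in the designated historic district; provides live entertainment → General Business Registration required.
9. does not provide lodging to guests → Lodging Registration not required.
10. employees 89 ≥ 13 → Large Employer Registration required.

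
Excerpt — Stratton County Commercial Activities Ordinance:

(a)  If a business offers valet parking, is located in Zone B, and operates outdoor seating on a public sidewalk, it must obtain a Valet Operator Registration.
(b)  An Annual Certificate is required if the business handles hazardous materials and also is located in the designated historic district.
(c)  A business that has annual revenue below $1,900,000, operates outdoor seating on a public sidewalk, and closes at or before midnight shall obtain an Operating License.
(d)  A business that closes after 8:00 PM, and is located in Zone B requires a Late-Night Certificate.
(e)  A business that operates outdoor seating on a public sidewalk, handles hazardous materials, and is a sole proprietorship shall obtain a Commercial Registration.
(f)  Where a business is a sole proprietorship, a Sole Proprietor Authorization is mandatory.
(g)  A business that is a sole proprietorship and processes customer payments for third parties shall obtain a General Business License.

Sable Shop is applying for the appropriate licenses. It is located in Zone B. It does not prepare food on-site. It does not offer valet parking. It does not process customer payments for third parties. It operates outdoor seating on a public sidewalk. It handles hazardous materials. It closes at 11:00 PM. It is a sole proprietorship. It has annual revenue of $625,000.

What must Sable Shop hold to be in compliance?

(a) does not offer valet parking; is located in Zone B; operates outdoor seating on a public sidewalk → Valet Operator Registration not required.
(b) handles hazardous materials; is located in Zone B (not: is located in the designated historic district) → Annual Certificate not required.
(c) revenue $625,000 < $1,900,000; operates outdoor seating on a public sidewalk; closes 11:00 PM, at/before midnight → Operating License required.
(d) closes 11:00 PM, after 8:00 PM; is located in Zone B → Late-Night Certificate required.
(e) operates outdoor seating on a public sidewalk; handles hazardous materials; is a sole proprietorship → Commercial Registration required.
(f) is a sole proprietorship → Sole Proprietor Authorization required.
(g) is a sole proprietorship; does not process customer payments for third parties → General Business License not required.

Commercial Registration, Late-Night Certificate, Operating License, Sole Proprietor Authorization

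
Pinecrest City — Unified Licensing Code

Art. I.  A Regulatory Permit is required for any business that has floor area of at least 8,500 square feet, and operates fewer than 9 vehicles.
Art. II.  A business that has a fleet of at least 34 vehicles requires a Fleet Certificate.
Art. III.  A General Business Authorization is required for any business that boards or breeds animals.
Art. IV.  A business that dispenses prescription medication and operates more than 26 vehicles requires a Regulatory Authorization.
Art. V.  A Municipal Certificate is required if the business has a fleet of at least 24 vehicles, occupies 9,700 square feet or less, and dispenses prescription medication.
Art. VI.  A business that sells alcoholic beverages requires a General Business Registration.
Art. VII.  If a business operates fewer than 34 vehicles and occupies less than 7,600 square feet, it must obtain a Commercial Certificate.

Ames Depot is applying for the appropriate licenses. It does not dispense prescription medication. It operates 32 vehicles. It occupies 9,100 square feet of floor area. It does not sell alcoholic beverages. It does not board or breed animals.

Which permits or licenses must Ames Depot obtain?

Art. I. floor area 9,100 square feet ≥ 8,500 square feet; vehicles 32 ≥ 9 → Regulatory Permit not required.
Art. II. vehicles 32 < 34 → Fleet Certificate not required.
Art. III. does not board or breed animals → General Business Authorization not required.
Art. IV. does not dispense prescription medication; vehicles 32 > 26 → Regulatory Authorization not required.
Art. V. vehicles 32 ≥ 24; floor area 9,100 square feet ≤ 9,700 square feet; does not dispense prescription medication → Municipal Certificate not required.
Art. VI. does not sell alcoholic beverages → General Business Registration not required.
Art. VII. vehicles 32 < 34; floor area 9,100 square feet ≥ 7,600 square feet → Commercial Certificate not required.

None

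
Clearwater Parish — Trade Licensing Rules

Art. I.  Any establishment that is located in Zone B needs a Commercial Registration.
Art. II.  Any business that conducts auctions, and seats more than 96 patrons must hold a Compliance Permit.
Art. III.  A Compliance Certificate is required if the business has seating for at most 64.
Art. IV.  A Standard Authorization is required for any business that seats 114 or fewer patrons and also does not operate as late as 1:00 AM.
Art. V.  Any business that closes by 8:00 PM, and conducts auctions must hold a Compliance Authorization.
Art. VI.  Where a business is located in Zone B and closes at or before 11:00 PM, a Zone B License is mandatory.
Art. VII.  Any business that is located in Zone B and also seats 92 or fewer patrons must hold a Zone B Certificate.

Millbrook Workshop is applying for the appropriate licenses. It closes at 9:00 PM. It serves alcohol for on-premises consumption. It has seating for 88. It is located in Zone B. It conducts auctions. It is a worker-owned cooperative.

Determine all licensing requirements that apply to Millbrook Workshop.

Art. I. is located in Zone B → Commercial Registration required.
Art. II. conducts auctions; seating 88 ≤ 96 → Compliance Permit not required.
Art. III. seating 88 > 64 → Compliance Certificate not required.
Art. IV. seating 88 ≤ 114; closes 9:00 PM, at/before 1:00 AM → Standard Authorization required.
Art. V. closes 9:00 PM, after 8:00 PM; conducts auctions → Compliance Authorization not required.
Art. VI. is located in Zone B; closes 9:00 PM, at/before 11:00 PM → Zone B License required.
Art. VII. is located in Zone B; seating 88 ≤ 92 → Zone B Certificate required.

Commercial Registration, Standard Authorization, Zone B Certificate, Zone B License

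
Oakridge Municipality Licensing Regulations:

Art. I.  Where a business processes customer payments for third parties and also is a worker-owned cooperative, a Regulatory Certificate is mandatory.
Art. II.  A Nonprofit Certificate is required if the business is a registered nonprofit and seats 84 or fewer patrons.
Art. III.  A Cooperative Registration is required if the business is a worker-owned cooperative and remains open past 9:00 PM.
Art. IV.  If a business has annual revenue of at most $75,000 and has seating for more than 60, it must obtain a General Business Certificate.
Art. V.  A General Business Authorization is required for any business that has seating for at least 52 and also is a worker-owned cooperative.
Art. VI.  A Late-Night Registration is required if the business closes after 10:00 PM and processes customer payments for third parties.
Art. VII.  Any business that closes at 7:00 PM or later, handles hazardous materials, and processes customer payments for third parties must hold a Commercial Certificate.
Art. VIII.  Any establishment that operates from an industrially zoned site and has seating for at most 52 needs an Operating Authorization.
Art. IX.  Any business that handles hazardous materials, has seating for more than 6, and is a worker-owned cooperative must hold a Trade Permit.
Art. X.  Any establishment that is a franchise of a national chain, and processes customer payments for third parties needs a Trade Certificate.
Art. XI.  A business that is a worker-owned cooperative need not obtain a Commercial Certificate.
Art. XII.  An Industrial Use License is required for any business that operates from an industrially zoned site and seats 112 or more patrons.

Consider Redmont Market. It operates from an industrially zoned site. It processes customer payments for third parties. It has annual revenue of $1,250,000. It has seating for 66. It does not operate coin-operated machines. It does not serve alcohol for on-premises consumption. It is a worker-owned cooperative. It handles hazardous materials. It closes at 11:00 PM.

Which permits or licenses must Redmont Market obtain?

Cooperative Registration, General Business Authorization, Late-Night Registration, Regulatory Certificate, Trade Permit

Art. I. processes customer payments for third parties; is a worker-owned cooperative → Regulatory Certificate required.
Art. II. is a worker-owned cooperative (not: is a registered nonprofit); seating 66 ≤ 84 → Nonprofit Certificate not required.
Art. III. is a worker-owned cooperative; closes 11:00 PM, after 9:00 PM → Cooperative Registration required.
Art. IV. revenue $1,250,000 > $75,000; seating 66 > 60 → General Business Certificate not required.
Art. V. seating 66 ≥ 52; is a worker-owned cooperative → General Business Authorization required.
Art. VI. closes 11:00 PM, after 10:00 PM; processes customer payments for third parties → Late-Night Registration required.
Art. VII. closes 11:00 PM, after 7:00 PM; handles hazardous materials; processes customer payments for third parties → Commercial Certificate required.
Art. VIII. operates from an industrially zoned site; seating 66 > 52 → Operating Authorization not required.
Art. IX. handles hazardous materials; seating 66 > 6; is a worker-owned cooperative → Trade Permit required.
Art. X. is a worker-owned cooperative (not: is a franchise of a national chain); processes customer payments for third parties → Trade Certificate not required.
Art. XI. is a worker-owned cooperative → exempt from Commercial Certificate.
Art. XII. operates from an industrially zoned site; seating 66 < 112 → Industrial Use License not required.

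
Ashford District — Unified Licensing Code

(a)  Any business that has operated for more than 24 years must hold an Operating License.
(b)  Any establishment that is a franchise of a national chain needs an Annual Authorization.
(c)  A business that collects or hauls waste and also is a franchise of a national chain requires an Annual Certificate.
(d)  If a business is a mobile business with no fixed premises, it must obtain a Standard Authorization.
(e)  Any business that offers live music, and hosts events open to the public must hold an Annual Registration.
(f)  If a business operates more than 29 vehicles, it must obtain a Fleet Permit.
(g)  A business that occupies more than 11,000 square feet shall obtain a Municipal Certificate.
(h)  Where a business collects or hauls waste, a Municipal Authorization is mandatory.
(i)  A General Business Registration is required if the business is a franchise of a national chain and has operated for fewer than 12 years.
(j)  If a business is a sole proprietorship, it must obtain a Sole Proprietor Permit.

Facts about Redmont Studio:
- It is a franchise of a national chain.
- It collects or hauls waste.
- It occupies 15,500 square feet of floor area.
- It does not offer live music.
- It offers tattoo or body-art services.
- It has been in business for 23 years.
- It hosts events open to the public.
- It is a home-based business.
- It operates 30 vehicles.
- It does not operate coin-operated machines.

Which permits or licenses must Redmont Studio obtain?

(a) years in business 23 ≤ 24 → Operating License not required.
(b) is a franchise of a national chain → Annual Authorization required.
(c) collects or hauls waste; is a franchise of a national chain → Annual Certificate required.
(d) is a home-based business (not: is a mobile business with no fixed premises) → Standard Authorization not required.
(e) does not offer live music; hosts events open to the public → Annual Registration not required.
(f) vehicles 30 > 29 → Fleet Permit required.
(g) floor area 15,500 square feet > 11,000 square feet → Municipal Certificate required.
(h) collects or hauls waste → Municipal Authorization required.
(i) is a franchise of a national chain; years in business 23 ≥ 12 → General Business Registration not required.
(j) is a franchise of a national chain (not: is a sole proprietorship) → Sole Proprietor Permit not required.

Annual Authorization, Annual Certificate, Fleet Permit, Municipal Authorization, Municipal Certificate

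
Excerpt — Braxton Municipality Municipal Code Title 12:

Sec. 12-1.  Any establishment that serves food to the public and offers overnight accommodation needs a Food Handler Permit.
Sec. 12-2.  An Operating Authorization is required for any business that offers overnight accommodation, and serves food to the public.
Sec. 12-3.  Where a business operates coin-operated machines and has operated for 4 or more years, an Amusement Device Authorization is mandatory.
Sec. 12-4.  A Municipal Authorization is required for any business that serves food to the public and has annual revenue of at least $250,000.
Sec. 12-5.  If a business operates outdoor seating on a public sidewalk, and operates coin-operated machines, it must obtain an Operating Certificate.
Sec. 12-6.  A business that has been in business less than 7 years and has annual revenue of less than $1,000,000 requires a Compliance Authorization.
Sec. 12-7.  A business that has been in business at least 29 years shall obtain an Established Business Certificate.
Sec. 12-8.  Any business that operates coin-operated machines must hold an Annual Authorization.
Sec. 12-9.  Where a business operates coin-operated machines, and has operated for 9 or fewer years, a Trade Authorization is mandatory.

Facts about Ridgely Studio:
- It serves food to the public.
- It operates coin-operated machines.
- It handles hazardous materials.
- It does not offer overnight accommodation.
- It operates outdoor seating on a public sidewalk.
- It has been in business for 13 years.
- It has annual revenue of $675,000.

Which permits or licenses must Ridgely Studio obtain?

Sec. 12-1. serves food to the public; does not offer overnight accommodation → Food Handler Permit not required.
Sec. 12-2. does not offer overnight accommodation; serves food to the public → Operating Authorization not required.
Sec. 12-3. operates coin-operated machines; years in business 13 ≥ 4 → Amusement Device Authorization required.
Sec. 12-4. serves food to the public; revenue $675,000 ≥ $250,000 → Municipal Authorization required.
Sec. 12-5. operates outdoor seating on a public sidewalk; operates coin-operated machines → Operating Certificate required.
Sec. 12-6. years in business 13 ≥ 7; revenue $675,000 < $1,000,000 → Compliance Authorization not required.
Sec. 12-7. years in business 13 < 29 → Established Business Certificate not required.
Sec. 12-8. operates coin-operated machines → Annual Authorization required.
Sec. 12-9. operates coin-operated machines; years in business 13 > 9 → Trade Authorization not required.

Amusement Device Authorization, Annual Authorization, Municipal Authorization, Operating Certificate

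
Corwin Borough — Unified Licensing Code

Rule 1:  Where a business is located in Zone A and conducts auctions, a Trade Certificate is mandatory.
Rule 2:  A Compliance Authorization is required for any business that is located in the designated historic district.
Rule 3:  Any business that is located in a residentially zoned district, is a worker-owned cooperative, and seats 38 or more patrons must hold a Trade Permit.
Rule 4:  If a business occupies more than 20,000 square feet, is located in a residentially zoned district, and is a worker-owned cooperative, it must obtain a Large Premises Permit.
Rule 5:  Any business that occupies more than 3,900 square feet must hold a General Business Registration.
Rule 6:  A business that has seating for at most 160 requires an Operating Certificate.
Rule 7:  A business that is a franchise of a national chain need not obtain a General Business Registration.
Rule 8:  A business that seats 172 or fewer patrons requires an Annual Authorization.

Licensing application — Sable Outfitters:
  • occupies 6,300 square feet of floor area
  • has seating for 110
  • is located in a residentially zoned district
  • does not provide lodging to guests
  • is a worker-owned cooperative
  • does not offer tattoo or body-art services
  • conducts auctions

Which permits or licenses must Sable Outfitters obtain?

Rule 1: is located in a residentially zoned district (not: is located in Zone A); conducts auctions → Trade Certificate not required.
Rule 2: is located in a residentially zoned district (not: is located in the designated historic district) → Compliance Authorization not required.
Rule 3: is located in a residentially zoned district; is a worker-owned cooperative; seating 110 ≥ 38 → Trade Permit required.
Rule 4: floor area 6,300 square feet ≤ 20,000 square feet; is located in a residentially zoned district; is a worker-owned cooperative → Large Premises Permit not required.
Rule 5: floor area 6,300 square feet > 3,900 square feet → General Business Registration required.
Rule 6: seating 110 ≤ 160 → Operating Certificate required.
Rule 7: is a worker-owned cooperative (not: is a franchise of a national chain) → General Business Registration exemption does not apply.
Rule 8: seating 110 ≤ 172 → Annual Authorization required.

Annual Authorization, General Business Registration, Operating Certificate, Trade Permit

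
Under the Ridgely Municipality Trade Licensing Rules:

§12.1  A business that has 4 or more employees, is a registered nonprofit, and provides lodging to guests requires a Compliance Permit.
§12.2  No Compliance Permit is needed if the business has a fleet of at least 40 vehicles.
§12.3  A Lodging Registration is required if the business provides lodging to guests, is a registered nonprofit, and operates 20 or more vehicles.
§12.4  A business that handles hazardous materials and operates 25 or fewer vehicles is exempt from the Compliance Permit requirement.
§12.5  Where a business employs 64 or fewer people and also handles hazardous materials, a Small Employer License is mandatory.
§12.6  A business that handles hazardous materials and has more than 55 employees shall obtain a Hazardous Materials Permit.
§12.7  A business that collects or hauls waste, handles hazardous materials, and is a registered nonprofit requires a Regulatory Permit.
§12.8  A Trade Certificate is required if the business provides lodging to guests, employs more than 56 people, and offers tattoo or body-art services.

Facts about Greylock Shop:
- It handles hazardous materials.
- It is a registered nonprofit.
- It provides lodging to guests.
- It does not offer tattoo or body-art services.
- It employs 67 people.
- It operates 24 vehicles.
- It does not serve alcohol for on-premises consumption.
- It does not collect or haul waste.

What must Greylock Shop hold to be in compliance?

§12.1 employees 67 ≥ 4; is a registered nonprofit; provides lodging to guests → Compliance Permit required.
§12.2 vehicles 24 < 40 → Compliance Permit exemption does not apply.
§12.3 provides lodging to guests; is a registered nonprofit; vehicles 24 ≥ 20 → Lodging Registration required.
§12.4 handles hazardous materials; vehicles 24 ≤ 25 → exempt from Compliance Permit.
§12.5 employees 67 > 64; handles hazardous materials → Small Employer License not required.
§12.6 handles hazardous materials; employees 67 > 55 → Hazardous Materials Permit required.
§12.7 does not collect or haul waste; handles hazardous materials; is a registered nonprofit → Regulatory Permit not required.
§12.8 provides lodging to guests; employees 67 > 56; does not offer tattoo or body-art services → Trade Certificate not required.

Hazardous Materials Permit, Lodging Registration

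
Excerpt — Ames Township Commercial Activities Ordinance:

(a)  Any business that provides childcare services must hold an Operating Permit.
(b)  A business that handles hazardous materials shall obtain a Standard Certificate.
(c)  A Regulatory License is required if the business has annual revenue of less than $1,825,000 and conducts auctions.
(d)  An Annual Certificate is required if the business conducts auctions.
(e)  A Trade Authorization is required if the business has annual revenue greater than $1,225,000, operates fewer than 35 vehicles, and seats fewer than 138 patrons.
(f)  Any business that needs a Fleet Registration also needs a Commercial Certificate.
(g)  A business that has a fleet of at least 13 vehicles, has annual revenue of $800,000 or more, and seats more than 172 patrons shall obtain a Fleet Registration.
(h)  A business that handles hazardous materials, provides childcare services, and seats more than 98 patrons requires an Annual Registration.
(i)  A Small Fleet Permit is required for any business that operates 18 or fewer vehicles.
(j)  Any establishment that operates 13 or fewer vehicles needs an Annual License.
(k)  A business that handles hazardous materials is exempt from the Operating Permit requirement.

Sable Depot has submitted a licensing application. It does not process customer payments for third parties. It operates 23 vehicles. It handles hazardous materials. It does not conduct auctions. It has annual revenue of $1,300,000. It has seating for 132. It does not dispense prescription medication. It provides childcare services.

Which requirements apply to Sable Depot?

Annual Registration, Standard Certificate, Trade Authorization

(a) provides childcare services → Operating Permit required.
(b) handles hazardous materials → Standard Certificate required.
(c) revenue $1,300,000 < $1,825,000; does not conduct auctions → Regulatory License not required.
(d) does not conduct auctions → Annual Certificate not required.
(e) revenue $1,300,000 > $1,225,000; vehicles 23 < 35; seating 132 < 138 → Trade Authorization required.
(f) Fleet Registration is not required → no effect.
(g) vehicles 23 ≥ 13; revenue $1,300,000 ≥ $800,000; seating 132 ≤ 172 → Fleet Registration not required.
(h) handles hazardous materials; provides childcare services; seating 132 > 98 → Annual Registration required.
(i) vehicles 23 > 18 → Small Fleet Permit not required.
(j) vehicles 23 > 13 → Annual License not required.
(k) handles hazardous materials → exempt from Operating Permit.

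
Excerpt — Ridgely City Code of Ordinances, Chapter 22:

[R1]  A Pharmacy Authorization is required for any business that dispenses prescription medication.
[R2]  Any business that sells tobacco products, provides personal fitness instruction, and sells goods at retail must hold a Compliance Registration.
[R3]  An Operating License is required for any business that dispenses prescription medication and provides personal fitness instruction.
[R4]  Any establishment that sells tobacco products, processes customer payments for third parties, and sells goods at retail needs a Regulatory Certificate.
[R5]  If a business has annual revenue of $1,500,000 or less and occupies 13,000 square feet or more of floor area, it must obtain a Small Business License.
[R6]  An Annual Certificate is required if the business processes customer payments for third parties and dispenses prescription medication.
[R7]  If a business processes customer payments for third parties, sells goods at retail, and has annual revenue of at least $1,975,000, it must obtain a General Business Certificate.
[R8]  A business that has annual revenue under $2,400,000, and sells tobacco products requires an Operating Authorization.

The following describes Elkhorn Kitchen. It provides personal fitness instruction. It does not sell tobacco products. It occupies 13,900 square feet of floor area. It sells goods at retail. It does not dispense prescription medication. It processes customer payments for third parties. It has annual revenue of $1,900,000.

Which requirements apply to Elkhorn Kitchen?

[R1] does not dispense prescription medication → Pharmacy Authorization not required.
[R2] does not sell tobacco products; provides personal fitness instruction; sells goods at retail → Compliance Registration not required.
[R3] does not dispense prescription medication; provides personal fitness instruction → Operating License not required.
[R4] does not sell tobacco products; processes customer payments for third parties; sells goods at retail → Regulatory Certificate not required.
[R5] revenue $1,900,000 > $1,500,000; floor area 13,900 square feet ≥ 13,000 square feet → Small Business License not required.
[R6] processes customer payments for third parties; does not dispense prescription medication → Annual Certificate not required.
[R7] processes customer payments for third parties; sells goods at retail; revenue $1,900,000 < $1,975,000 → General Business Certificate not required.
[R8] revenue $1,900,000 < $2,400,000; does not sell tobacco products → Operating Authorization not required.

None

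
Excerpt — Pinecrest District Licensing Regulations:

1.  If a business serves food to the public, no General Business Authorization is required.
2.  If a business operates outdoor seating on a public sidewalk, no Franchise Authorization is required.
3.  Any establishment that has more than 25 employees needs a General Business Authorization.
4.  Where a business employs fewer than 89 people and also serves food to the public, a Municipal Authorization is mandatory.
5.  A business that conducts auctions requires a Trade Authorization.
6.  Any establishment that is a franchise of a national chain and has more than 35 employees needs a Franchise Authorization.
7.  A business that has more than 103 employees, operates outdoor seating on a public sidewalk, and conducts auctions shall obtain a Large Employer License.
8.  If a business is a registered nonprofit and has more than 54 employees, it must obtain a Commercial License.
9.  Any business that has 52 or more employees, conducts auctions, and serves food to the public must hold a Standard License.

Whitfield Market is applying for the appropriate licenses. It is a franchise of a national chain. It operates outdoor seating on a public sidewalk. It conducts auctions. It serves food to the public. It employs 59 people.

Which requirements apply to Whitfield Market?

1. serves food to the public → exempt from General Business Authorization.
2. operates outdoor seating on a public sidewalk → exempt from Franchise Authorization.
3. employees 59 > 25 → General Business Authorization required.
4. employees 59 < 89; serves food to the public → Municipal Authorization required.
5. conducts auctions → Trade Authorization required.
6. is a franchise of a national chain; employees 59 > 35 → Franchise Authorization required.
7. employees 59 ≤ 103; operates outdoor seating on a public sidewalk; conducts auctions → Large Employer License not required.
8. is a franchise of a national chain (not: is a registered nonprofit); employees 59 > 54 → Commercial License not required.
9. employees 59 ≥ 52; conducts auctions; serves food to the public → Standard License required.

Municipal Authorization, Standard License, Trade Authorization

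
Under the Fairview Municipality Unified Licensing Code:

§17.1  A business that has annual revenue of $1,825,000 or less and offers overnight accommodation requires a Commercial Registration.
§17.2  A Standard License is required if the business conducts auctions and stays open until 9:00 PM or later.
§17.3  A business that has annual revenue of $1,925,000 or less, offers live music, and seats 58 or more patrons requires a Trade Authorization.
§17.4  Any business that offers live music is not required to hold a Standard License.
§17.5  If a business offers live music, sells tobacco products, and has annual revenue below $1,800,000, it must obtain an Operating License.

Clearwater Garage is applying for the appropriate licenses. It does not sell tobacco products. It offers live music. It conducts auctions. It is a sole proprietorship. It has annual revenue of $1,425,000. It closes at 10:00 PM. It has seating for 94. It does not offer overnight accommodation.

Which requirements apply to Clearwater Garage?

Trade Authorization

§17.1 revenue $1,425,000 ≤ $1,825,000; does not offer overnight accommodation → Commercial Registration not required.
§17.2 conducts auctions; closes 10:00 PM, after 9:00 PM → Standard License required.
§17.3 revenue $1,425,000 ≤ $1,925,000; offers live music; seating 94 ≥ 58 → Trade Authorization required.
§17.4 offers live music → exempt from Standard License.
§17.5 offers live music; does not sell tobacco products; revenue $1,425,000 < $1,800,000 → Operating License not required.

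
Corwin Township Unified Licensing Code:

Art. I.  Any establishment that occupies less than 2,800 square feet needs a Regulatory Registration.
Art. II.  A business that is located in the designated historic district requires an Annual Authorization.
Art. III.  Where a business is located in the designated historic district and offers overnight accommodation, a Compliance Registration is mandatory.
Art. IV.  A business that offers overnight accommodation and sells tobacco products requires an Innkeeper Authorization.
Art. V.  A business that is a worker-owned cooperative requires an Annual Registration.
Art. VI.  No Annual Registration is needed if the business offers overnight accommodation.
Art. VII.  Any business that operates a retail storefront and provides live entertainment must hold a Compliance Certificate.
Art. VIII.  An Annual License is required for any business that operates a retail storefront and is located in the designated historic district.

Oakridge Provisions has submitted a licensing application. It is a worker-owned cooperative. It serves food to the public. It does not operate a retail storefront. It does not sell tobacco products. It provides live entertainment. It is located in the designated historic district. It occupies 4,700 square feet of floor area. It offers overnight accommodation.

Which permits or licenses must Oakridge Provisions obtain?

Art. I. floor area 4,700 square feet ≥ 2,800 square feet → Regulatory Registration not required.
Art. II. is located in the designated historic district → Annual Authorization required.
Art. III. is located in the designated historic district; offers overnight accommodation → Compliance Registration required.
Art. IV. offers overnight accommodation; does not sell tobacco products → Innkeeper Authorization not required.
Art. V. is a worker-owned cooperative → Annual Registration required.
Art. VI. offers overnight accommodation → exempt from Annual Registration.
Art. VII. does not operate a retail storefront; provides live entertainment → Compliance Certificate not required.
Art. VIII. does not operate a retail storefront; is located in the designated historic district → Annual License not required.

Annual Authorization, Compliance Registration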